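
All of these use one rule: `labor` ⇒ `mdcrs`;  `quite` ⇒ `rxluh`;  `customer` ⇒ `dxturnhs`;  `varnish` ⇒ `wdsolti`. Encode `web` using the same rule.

The shift depends on letter class: consonant l→m is +1, but vowel a→d is +3. The rule splits by letter class: vowels +3, consonants +1.
Applying it to web: w(cons)+1=x, e(vowel)+3=h, b(cons)+1=c.

xhc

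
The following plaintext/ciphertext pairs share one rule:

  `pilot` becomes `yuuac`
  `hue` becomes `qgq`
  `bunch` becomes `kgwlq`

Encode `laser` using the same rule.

umbqa

Two shifts are in play — +12 for a/e/i/o/u, +9 for every other letter.
Applying it to laser: l(cons)+9=u, a(vowel)+12=m, s(cons)+9=b, e(vowel)+12=q, r(cons)+9=a.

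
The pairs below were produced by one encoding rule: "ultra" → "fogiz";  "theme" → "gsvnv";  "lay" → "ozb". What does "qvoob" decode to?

Each pair mirrors across the alphabet (u↔f, l↔o, t↔g): positions sum to 25. Letters are reflected about the middle of the alphabet (position → 25−position): Atbash.
Reversing it on qvoob: q↔j, v↔e, o↔l, o↔l, b↔y.

jelly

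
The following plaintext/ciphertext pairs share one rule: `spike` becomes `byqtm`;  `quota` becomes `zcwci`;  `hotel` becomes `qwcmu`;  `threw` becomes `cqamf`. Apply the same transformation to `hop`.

qwy

The shift depends on letter class: consonant s→b is +9, but vowel i→q is +8. Vowels shift forward by 8 and consonants shift forward by 9.
For hop: h(cons)+9=q, o(vowel)+8=w, p(cons)+9=y.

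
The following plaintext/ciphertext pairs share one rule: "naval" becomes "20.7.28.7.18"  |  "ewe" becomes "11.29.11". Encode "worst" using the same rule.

n is letter #14 and maps to 20: an offset of 6. Each letter is replaced by its alphabet position (a=1..z=26) + 6.
For worst: w=23→29, o=15→21, r=18→24, s=19→25, t=20→26.

29.21.24.25.26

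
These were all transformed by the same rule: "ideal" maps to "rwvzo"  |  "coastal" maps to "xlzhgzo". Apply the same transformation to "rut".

Each pair mirrors across the alphabet (i↔r, d↔w, e↔v): positions sum to 25. Each letter is replaced by its mirror in the alphabet: a↔z, b↔y, c↔x, and so on (the Atbash cipher).
Applying it to rut: r↔i, u↔f, t↔g.

ifg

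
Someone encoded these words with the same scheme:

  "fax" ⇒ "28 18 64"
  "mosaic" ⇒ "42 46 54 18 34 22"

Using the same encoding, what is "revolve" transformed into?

f(#6)→28 and a(#1)→18: differences scale by 2, so n = 2·pos + 16. The formula is n = 2×(alphabet index, a=1) + 16.
Applying it to revolve: r=18→52, e=5→26, v=22→60, o=15→46, l=12→40, v=22→60, e=5→26.

52 26 60 46 40 60 26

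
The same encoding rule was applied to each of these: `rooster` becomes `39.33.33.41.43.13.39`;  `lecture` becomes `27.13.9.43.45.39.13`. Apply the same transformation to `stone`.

r(#18)→39 and o(#15)→33: differences scale by 2, so n = 2·pos + 3. The formula is n = 2×(alphabet index, a=1) + 3.
For stone: s=19→41, t=20→43, o=15→33, n=14→31, e=5→13.

41.43.33.31.13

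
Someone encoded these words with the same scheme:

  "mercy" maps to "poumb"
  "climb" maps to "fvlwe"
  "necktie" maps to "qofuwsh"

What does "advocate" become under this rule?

dnyyfkwo

Shifts by position in mercy: pos 0: m→p (+3), pos 1: e→o (+10), pos 2: r→u (+3), pos 3: c→m (+10) — repeating every 2. A repeating key of period 2 is used — shifts +3, +10 over and over.
On advocate: a+3=d, d+10=n, v+3=y, o+10=y, c+3=f, a+10=k, t+3=w, e+10=o.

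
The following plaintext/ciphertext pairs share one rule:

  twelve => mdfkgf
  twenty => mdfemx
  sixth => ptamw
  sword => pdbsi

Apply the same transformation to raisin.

Each letter's alphabet position (a=0..z=25) is mapped through 23·x+17 mod 26 — an affine cipher.
For raisin: r(17)→23·17+17≡18=s; a(0)→23·0+17≡17=r; i(8)→23·8+17≡19=t; s(18)→23·18+17≡15=p; i(8)→23·8+17≡19=t; n(13)→23·13+17≡4=e (all mod 26).

srtpte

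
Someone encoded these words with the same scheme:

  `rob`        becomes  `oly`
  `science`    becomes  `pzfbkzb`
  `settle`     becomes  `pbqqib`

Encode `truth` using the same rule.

Compare letters: r→o is +23, o→l is +23, b→y is +23 — a constant shift. This is a Caesar cipher with shift 23.
Applying it to truth: t+23=q, r+23=o, u+23=r, t+23=q, h+23=e.

qorqe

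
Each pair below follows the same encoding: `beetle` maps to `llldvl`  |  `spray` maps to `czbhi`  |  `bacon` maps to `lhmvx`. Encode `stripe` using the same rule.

The shift depends on letter class: consonant b→l is +10, but vowel e→l is +7. The rule splits by letter class: vowels +7, consonants +10.
On stripe: s(cons)+10=c, t(cons)+10=d, r(cons)+10=b, i(vowel)+7=p, p(cons)+10=z, e(vowel)+7=l.

cdbpzl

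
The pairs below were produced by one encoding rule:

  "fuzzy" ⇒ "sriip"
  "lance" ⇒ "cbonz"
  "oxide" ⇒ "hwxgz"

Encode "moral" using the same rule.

vhmbc

f(5)→s(18) and u(20)→r(17) fit y≡19x+1 (mod 26); the inverse of 19 mod 26 is 11. This is an affine cipher: with a=0,…,z=25, each position x becomes (19x+1) mod 26.
On moral: m(12)→19·12+1≡21=v; o(14)→19·14+1≡7=h; r(17)→19·17+1≡12=m; a(0)→19·0+1≡1=b; l(11)→19·11+1≡2=c (all mod 26).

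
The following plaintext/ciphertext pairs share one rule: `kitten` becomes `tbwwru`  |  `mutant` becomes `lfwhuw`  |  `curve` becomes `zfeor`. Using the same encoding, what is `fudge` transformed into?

Treating letters as 0–25, the rule is x ↦ 9x + 7 (mod 26).
On fudge: f(5)→9·5+7≡0=a; u(20)→9·20+7≡5=f; d(3)→9·3+7≡8=i; g(6)→9·6+7≡9=j; e(4)→9·4+7≡17=r (all mod 26).

afijr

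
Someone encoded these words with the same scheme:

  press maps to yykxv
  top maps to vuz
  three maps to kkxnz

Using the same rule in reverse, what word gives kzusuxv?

The output letters match the input read backwards, each shifted +6: press reversed is sserp. Two steps: reverse the string, then apply a Caesar shift of +6.
Decoding kzusuxv: shift back: k−6=e, z−6=t, u−6=o, s−6=m, u−6=o, x−6=r, v−6=p → etomorp; then reverse → promote.

promote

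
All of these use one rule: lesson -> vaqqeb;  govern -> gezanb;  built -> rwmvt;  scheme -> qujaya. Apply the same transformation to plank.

hvobs

l(11)→v(21) and e(4)→a(0) fit y≡3x+14 (mod 26); the inverse of 3 mod 26 is 9. Each letter's alphabet position (a=0..z=25) is mapped through 3·x+14 mod 26 — an affine cipher.
For plank: p(15)→3·15+14≡7=h; l(11)→3·11+14≡21=v; a(0)→3·0+14≡14=o; n(13)→3·13+14≡1=b; k(10)→3·10+14≡18=s (all mod 26).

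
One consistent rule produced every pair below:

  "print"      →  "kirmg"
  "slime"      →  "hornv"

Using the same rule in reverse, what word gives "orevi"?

Each pair mirrors across the alphabet (p↔k, r↔i, i↔r): positions sum to 25. This is the alphabet-reversal cipher (Atbash): a becomes z, b becomes y, etc.
Decoding orevi: o↔l, r↔i, e↔v, v↔e, i↔r.

liver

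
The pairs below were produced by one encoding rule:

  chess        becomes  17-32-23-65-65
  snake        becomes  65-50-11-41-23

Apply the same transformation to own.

53-77-50

c(#3)→17 and h(#8)→32: differences scale by 3, so n = 3·pos + 8. Each letter becomes 3×(its alphabet position, a=1..z=26) + 8.
For own: o=15→53, w=23→77, n=14→50.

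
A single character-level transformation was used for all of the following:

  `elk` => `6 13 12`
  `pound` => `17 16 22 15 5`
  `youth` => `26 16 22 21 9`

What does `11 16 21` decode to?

e is letter #5 and maps to 6: an offset of 1. Letters become their 1-based position plus 1 (so a→2, b→3, …).
Undoing it on 11 16 21: 11→(11−1)÷1=10=j, 16→(16−1)÷1=15=o, 21→(21−1)÷1=20=t.

jot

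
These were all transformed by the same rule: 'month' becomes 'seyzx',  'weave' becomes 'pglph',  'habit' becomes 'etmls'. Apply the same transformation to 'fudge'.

profq

Two steps: reverse the string, then apply a Caesar shift of +11.
For fudge: reverse → egduf; then shift: e+11=p, g+11=r, d+11=o, u+11=f, f+11=q.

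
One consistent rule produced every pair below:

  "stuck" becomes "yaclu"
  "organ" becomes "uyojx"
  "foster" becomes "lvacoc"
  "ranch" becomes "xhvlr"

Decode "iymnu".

creek

In stuck: s→y is +6, t→a is +7, u→c is +8, c→l is +9 — the shift increases by 1 each position. The shift increases by 1 at each position, starting from +6: 6, 7, 8, ….
Undoing it on iymnu: i−6=c, y−7=r, m−8=e, n−9=e, u−10=k.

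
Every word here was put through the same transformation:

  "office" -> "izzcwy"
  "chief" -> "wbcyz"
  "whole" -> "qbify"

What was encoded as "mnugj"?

Compare letters: o→i is +20, f→z is +20, f→z is +20 — a constant shift. Every letter moves 20 places later in the alphabet, wrapping around z→a.
Decoding mnugj: m−20=s, n−20=t, u−20=a, g−20=m, j−20=p.

stamp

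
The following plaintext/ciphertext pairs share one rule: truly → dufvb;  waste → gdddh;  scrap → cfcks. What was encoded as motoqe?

Shifts by position in truly: pos 0: t→d (+10), pos 1: r→u (+3), pos 2: u→f (+11), pos 3: l→v (+10), pos 4: y→b (+3) — repeating every 3. A repeating key of period 3 is used — shifts +10, +3, +11 over and over.
Undoing it on motoqe: m−10=c, o−3=l, t−11=i, o−10=e, q−3=n, e−11=t.

client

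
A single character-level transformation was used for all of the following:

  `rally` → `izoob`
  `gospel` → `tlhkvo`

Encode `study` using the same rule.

Each pair mirrors across the alphabet (r↔i, a↔z, l↔o): positions sum to 25. Letters are reflected about the middle of the alphabet (position → 25−position): Atbash.
For study: s↔h, t↔g, u↔f, d↔w, y↔b.

hgfwb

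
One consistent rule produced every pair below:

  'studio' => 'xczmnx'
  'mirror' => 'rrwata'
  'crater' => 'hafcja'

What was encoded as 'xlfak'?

The shifts repeat in a cycle of length 2: positions 0,1,… shift by +5, +9, then the pattern repeats.
Decoding xlfak: x−5=s, l−9=c, f−5=a, a−9=r, k−5=f.

scarf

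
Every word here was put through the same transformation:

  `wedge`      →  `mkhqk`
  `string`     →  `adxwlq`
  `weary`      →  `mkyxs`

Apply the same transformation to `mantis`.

w(22)→m(12) and e(4)→k(10) fit y≡3x+24 (mod 26); the inverse of 3 mod 26 is 9. Treating letters as 0–25, the rule is x ↦ 3x + 24 (mod 26).
On mantis: m(12)→3·12+24≡8=i; a(0)→3·0+24≡24=y; n(13)→3·13+24≡11=l; t(19)→3·19+24≡3=d; i(8)→3·8+24≡22=w; s(18)→3·18+24≡0=a (all mod 26).

iyldwa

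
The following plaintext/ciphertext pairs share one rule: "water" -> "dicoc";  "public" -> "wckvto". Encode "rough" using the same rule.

ywdqs

Each letter shifts forward by (position + 7), i.e. 7, 8, 9, … — the shift grows by one for each successive letter.
On rough: r+7=y, o+8=w, u+9=d, g+10=q, h+11=s.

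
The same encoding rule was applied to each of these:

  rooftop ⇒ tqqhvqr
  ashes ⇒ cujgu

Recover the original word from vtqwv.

trout

Compare letters: r→t is +2, o→q is +2, o→q is +2 — a constant shift. It's a constant shift of +2 (ROT2).
Decoding vtqwv: v−2=t, t−2=r, q−2=o, w−2=u, v−2=t.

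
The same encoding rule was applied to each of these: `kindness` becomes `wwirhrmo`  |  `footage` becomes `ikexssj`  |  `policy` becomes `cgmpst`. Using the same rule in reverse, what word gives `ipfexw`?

stable

The output letters match the input read backwards, each shifted +4: kindness reversed is ssendnik. Read the word backwards and shift each letter +4.
Undoing it on ipfexw: shift back: i−4=e, p−4=l, f−4=b, e−4=a, x−4=t, w−4=s → elbats; then reverse → stable.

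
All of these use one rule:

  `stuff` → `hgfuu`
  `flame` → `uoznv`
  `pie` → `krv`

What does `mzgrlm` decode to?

Each pair mirrors across the alphabet (s↔h, t↔g, u↔f): positions sum to 25. This is the alphabet-reversal cipher (Atbash): a becomes z, b becomes y, etc.
Undoing it on mzgrlm: m↔n, z↔a, g↔t, r↔i, l↔o, m↔n.

nation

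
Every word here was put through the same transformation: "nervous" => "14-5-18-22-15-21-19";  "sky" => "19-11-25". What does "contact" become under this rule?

3-15-14-20-1-3-20

Letters become their 1-indexed alphabet positions: a=1 … z=26.
On contact: c=3→3, o=15→15, n=14→14, t=20→20, a=1→1, c=3→3, t=20→20.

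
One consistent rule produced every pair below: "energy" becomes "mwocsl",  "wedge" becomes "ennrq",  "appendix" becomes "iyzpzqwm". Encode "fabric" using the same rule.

The shift increases by 1 at each position, starting from +8: 8, 9, 10, ….
On fabric: f+8=n, a+9=j, b+10=l, r+11=c, i+12=u, c+13=p.

njlcup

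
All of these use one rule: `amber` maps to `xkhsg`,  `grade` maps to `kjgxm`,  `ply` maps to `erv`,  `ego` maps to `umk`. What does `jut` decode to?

nod

The output letters match the input read backwards, each shifted +6: amber reversed is rebma. Two steps: reverse the string, then apply a Caesar shift of +6.
Reversing it on jut: shift back: j−6=d, u−6=o, t−6=n → don; then reverse → nod.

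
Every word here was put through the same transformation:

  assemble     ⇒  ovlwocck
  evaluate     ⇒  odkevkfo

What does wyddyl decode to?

The output letters match the input read backwards, each shifted +10: assemble reversed is elbmessa. Read the word backwards and shift each letter +10.
Undoing it on wyddyl: shift back: w−10=m, y−10=o, d−10=t, d−10=t, y−10=o, l−10=b → mottob; then reverse → bottom.

bottom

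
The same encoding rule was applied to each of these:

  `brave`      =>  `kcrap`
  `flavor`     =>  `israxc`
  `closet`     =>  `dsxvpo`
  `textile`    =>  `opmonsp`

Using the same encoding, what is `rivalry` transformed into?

b(1)→k(10) and r(17)→c(2) fit y≡19x+17 (mod 26); the inverse of 19 mod 26 is 11. Each letter's alphabet position (a=0..z=25) is mapped through 19·x+17 mod 26 — an affine cipher.
For rivalry: r(17)→19·17+17≡2=c; i(8)→19·8+17≡13=n; v(21)→19·21+17≡0=a; a(0)→19·0+17≡17=r; l(11)→19·11+17≡18=s; r(17)→19·17+17≡2=c; y(24)→19·24+17≡5=f (all mod 26).

cnarscf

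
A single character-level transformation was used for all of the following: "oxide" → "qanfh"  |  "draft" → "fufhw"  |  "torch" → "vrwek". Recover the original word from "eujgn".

Shifts by position in oxide: pos 0: o→q (+2), pos 1: x→a (+3), pos 2: i→n (+5), pos 3: d→f (+2), pos 4: e→h (+3) — repeating every 3. It's a Vigenère-style cipher with numeric key [2,3,5]: position i shifts by key[i mod 3].
Undoing it on eujgn: e−2=c, u−3=r, j−5=e, g−2=e, n−3=k.

creek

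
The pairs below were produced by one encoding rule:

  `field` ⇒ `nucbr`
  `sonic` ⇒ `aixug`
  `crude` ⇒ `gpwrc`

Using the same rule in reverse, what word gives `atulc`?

spite

f(5)→n(13) and i(8)→u(20) fit y≡11x+10 (mod 26); the inverse of 11 mod 26 is 19. Treating letters as 0–25, the rule is x ↦ 11x + 10 (mod 26).
Undoing it on atulc: a(0)→19·(0−10)≡18=s; t(19)→19·(19−10)≡15=p; u(20)→19·(20−10)≡8=i; l(11)→19·(11−10)≡19=t; c(2)→19·(2−10)≡4=e (all mod 26).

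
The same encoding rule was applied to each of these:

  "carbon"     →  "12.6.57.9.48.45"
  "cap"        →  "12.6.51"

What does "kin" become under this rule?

36.30.45

c(#3)→12 and a(#1)→6: differences scale by 3, so n = 3·pos + 3. With a=1..z=26, the number is 3·pos + 3.
For kin: k=11→36, i=9→30, n=14→45.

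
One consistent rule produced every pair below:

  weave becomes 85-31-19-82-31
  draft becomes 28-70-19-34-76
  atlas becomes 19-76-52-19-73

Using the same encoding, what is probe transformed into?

Each letter becomes 3×(its alphabet position, a=1..z=26) + 16.
For probe: p=16→64, r=18→70, o=15→61, b=2→22, e=5→31.

64-70-61-22-31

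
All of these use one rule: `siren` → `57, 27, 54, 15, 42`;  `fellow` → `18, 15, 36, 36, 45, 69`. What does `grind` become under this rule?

s(#19)→57 and i(#9)→27: differences scale by 3, so n = 3·pos + 0. Each letter becomes 3×(its alphabet position, a=1..z=26).
Applying it to grind: g=7→21, r=18→54, i=9→27, n=14→42, d=4→12.

21, 54, 27, 42, 12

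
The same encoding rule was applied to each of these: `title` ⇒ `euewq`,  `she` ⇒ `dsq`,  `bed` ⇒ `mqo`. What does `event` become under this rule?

qgqye

The shift depends on letter class: consonant t→e is +11, but vowel i→u is +12. Vowels shift forward by 12 and consonants shift forward by 11.
On event: e(vowel)+12=q, v(cons)+11=g, e(vowel)+12=q, n(cons)+11=y, t(cons)+11=e.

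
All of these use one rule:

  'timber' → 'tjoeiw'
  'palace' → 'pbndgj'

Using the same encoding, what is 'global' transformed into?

gmqeeq

In timber: t→t is +0, i→j is +1, m→o is +2, b→e is +3 — the shift increases by 1 each position. Letter i (0-indexed) is shifted by i+0, so successive shifts are 0, 1, 2, ….
On global: g+0=g, l+1=m, o+2=q, b+3=e, a+4=e, l+5=q.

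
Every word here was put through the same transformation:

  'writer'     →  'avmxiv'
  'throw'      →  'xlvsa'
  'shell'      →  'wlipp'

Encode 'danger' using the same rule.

Compare letters: w→a is +4, r→v is +4, i→m is +4 — a constant shift. It's a constant shift of +4 (ROT4).
On danger: d+4=h, a+4=e, n+4=r, g+4=k, e+4=i, r+4=v.

herkiv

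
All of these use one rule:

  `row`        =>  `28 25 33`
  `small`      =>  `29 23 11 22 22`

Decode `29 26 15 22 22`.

r is letter #18 and maps to 28: an offset of 10. The number is (letter's place in the alphabet, a=1) + 10.
Decoding 29 26 15 22 22: 29→(29−10)÷1=19=s, 26→(26−10)÷1=16=p, 15→(15−10)÷1=5=e, 22→(22−10)÷1=12=l, 22→(22−10)÷1=12=l.

spell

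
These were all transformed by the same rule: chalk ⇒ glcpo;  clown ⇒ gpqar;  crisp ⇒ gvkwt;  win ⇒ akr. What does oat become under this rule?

The shift depends on letter class: consonant c→g is +4, but vowel a→c is +2. The rule splits by letter class: vowels +2, consonants +4.
On oat: o(vowel)+2=q, a(vowel)+2=c, t(cons)+4=x.

qcx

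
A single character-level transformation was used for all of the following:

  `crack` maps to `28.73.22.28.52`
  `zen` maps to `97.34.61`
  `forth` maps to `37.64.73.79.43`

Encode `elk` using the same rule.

34.55.52

With a=1..z=26, the number is 3·pos + 19.
On elk: e=5→34, l=12→55, k=11→52.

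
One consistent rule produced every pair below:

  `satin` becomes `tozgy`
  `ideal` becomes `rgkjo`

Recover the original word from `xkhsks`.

member

Two steps: reverse the string, then apply a Caesar shift of +6.
Reversing it on xkhsks: shift back: x−6=r, k−6=e, h−6=b, s−6=m, k−6=e, s−6=m → rebmem; then reverse → member.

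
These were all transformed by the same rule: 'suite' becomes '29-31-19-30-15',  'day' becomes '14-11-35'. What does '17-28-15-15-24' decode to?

s is letter #19 and maps to 29: an offset of 10. Letters become their 1-based position plus 10 (so a→11, b→12, …).
Undoing it on 17-28-15-15-24: 17→(17−10)÷1=7=g, 28→(28−10)÷1=18=r, 15→(15−10)÷1=5=e, 15→(15−10)÷1=5=e, 24→(24−10)÷1=14=n.

green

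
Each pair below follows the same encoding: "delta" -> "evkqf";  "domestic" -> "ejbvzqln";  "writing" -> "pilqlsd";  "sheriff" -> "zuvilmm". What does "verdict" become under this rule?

yvielnq

d(3)→e(4) and e(4)→v(21) fit y≡17x+5 (mod 26); the inverse of 17 mod 26 is 23. Treating letters as 0–25, the rule is x ↦ 17x + 5 (mod 26).
Applying it to verdict: v(21)→17·21+5≡24=y; e(4)→17·4+5≡21=v; r(17)→17·17+5≡8=i; d(3)→17·3+5≡4=e; i(8)→17·8+5≡11=l; c(2)→17·2+5≡13=n; t(19)→17·19+5≡16=q (all mod 26).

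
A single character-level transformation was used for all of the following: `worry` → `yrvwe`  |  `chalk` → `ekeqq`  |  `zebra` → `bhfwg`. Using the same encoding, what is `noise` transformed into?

prmxk

In worry: w→y is +2, o→r is +3, r→v is +4, r→w is +5 — the shift increases by 1 each position. Letter i (0-indexed) is shifted by i+2, so successive shifts are 2, 3, 4, ….
Applying it to noise: n+2=p, o+3=r, i+4=m, s+5=x, e+6=k.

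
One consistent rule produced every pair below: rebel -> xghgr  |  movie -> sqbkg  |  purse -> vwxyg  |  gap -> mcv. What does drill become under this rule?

jxkrr

The shift depends on letter class: consonant r→x is +6, but vowel e→g is +2. Vowels shift forward by 2 and consonants shift forward by 6.
Applying it to drill: d(cons)+6=j, r(cons)+6=x, i(vowel)+2=k, l(cons)+6=r, l(cons)+6=r.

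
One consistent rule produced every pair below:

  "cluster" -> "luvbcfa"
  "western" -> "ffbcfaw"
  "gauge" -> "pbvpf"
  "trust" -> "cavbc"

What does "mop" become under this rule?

The shift depends on letter class: consonant c→l is +9, but vowel u→v is +1. The rule splits by letter class: vowels +1, consonants +9.
On mop: m(cons)+9=v, o(vowel)+1=p, p(cons)+9=y.

vpy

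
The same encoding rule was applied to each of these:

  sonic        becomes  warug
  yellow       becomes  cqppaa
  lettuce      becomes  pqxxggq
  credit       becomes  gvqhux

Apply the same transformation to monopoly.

The shift depends on letter class: consonant s→w is +4, but vowel o→a is +12. Two shifts are in play — +12 for a/e/i/o/u, +4 for every other letter.
For monopoly: m(cons)+4=q, o(vowel)+12=a, n(cons)+4=r, o(vowel)+12=a, p(cons)+4=t, o(vowel)+12=a, l(cons)+4=p, y(cons)+4=c.

qaratapc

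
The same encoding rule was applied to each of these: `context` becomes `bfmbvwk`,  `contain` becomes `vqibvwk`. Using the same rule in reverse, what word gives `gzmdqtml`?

The output letters match the input read backwards, each shifted +8: context reversed is txetnoc. The word is reversed, then every letter is shifted forward by 8.
Undoing it on gzmdqtml: shift back: g−8=y, z−8=r, m−8=e, d−8=v, q−8=i, t−8=l, m−8=e, l−8=d → yreviled; then reverse → delivery.

delivery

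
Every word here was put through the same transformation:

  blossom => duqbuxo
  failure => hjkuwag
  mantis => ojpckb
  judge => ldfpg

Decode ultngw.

screen

Shifts by position in blossom: pos 0: b→d (+2), pos 1: l→u (+9), pos 2: o→q (+2), pos 3: s→b (+9) — repeating every 2. The shifts repeat in a cycle of length 2: positions 0,1,… shift by +2, +9, then the pattern repeats.
Reversing it on ultngw: u−2=s, l−9=c, t−2=r, n−9=e, g−2=e, w−9=n.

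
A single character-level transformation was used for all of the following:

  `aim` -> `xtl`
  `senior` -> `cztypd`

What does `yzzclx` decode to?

maroon

The output letters match the input read backwards, each shifted +11: aim reversed is mia. Two steps: reverse the string, then apply a Caesar shift of +11.
Reversing it on yzzclx: shift back: y−11=n, z−11=o, z−11=o, c−11=r, l−11=a, x−11=m → nooram; then reverse → maroon.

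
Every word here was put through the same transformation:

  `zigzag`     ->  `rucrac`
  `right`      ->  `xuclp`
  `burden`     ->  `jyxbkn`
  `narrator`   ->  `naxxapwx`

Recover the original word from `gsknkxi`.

z(25)→r(17) and i(8)→u(20) fit y≡9x+0 (mod 26); the inverse of 9 mod 26 is 3. Each letter's alphabet position (a=0..z=25) is mapped through 9·x+0 mod 26 — an affine cipher.
Undoing it on gsknkxi: g(6)→3·(6−0)≡18=s; s(18)→3·(18−0)≡2=c; k(10)→3·(10−0)≡4=e; n(13)→3·(13−0)≡13=n; k(10)→3·(10−0)≡4=e; x(23)→3·(23−0)≡17=r; i(8)→3·(8−0)≡24=y (all mod 26).

scenery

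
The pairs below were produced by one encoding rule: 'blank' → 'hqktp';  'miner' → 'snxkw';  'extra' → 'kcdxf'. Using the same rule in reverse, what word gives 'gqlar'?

Shifts by position in blank: pos 0: b→h (+6), pos 1: l→q (+5), pos 2: a→k (+10), pos 3: n→t (+6), pos 4: k→p (+5) — repeating every 3. The shifts repeat in a cycle of length 3: positions 0,1,… shift by +6, +5, +10, then the pattern repeats.
Decoding gqlar: g−6=a, q−5=l, l−10=b, a−6=u, r−5=m.

album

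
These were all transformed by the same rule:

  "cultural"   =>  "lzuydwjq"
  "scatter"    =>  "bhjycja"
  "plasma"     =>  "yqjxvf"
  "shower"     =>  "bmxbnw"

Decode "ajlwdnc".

Shifts by position in cultural: pos 0: c→l (+9), pos 1: u→z (+5), pos 2: l→u (+9), pos 3: t→y (+5) — repeating every 2. The shifts repeat in a cycle of length 2: positions 0,1,… shift by +9, +5, then the pattern repeats.
Decoding ajlwdnc: a−9=r, j−5=e, l−9=c, w−5=r, d−9=u, n−5=i, c−9=t.

recruit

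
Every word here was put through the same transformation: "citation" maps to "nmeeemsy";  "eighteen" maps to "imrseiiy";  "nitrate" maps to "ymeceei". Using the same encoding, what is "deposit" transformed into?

oiasdme

Two shifts are in play — +4 for a/e/i/o/u, +11 for every other letter.
Applying it to deposit: d(cons)+11=o, e(vowel)+4=i, p(cons)+11=a, o(vowel)+4=s, s(cons)+11=d, i(vowel)+4=m, t(cons)+11=e.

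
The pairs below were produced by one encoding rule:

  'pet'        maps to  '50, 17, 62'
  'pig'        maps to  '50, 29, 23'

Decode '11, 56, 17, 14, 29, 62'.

p(#16)→50 and e(#5)→17: differences scale by 3, so n = 3·pos + 2. The formula is n = 3×(alphabet index, a=1) + 2.
Undoing it on 11, 56, 17, 14, 29, 62: 11→(11−2)÷3=3=c, 56→(56−2)÷3=18=r, 17→(17−2)÷3=5=e, 14→(14−2)÷3=4=d, 29→(29−2)÷3=9=i, 62→(62−2)÷3=20=t.

credit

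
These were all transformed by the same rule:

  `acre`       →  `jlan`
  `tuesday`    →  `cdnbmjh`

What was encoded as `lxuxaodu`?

colorful

Compare letters: a→j is +9, c→l is +9, r→a is +9 — a constant shift. It's a constant shift of +9 (ROT9).
Reversing it on lxuxaodu: l−9=c, x−9=o, u−9=l, x−9=o, a−9=r, o−9=f, d−9=u, u−9=l.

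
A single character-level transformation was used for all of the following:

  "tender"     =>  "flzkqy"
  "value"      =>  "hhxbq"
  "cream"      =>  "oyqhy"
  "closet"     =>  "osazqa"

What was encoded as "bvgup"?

pound

Shifts by position in tender: pos 0: t→f (+12), pos 1: e→l (+7), pos 2: n→z (+12), pos 3: d→k (+7) — repeating every 2. It's a Vigenère-style cipher with numeric key [12,7]: position i shifts by key[i mod 2].
Decoding bvgup: b−12=p, v−7=o, g−12=u, u−7=n, p−12=d.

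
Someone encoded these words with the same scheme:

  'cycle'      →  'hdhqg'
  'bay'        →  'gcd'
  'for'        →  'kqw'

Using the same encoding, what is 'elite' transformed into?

The shift depends on letter class: consonant c→h is +5, but vowel e→g is +2. The rule splits by letter class: vowels +2, consonants +5.
Applying it to elite: e(vowel)+2=g, l(cons)+5=q, i(vowel)+2=k, t(cons)+5=y, e(vowel)+2=g.

gqkyg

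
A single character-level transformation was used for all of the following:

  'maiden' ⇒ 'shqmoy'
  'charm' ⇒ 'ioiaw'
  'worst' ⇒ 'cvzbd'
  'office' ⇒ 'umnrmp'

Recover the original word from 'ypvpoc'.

singer

In maiden: m→s is +6, a→h is +7, i→q is +8, d→m is +9 — the shift increases by 1 each position. Letter i (0-indexed) is shifted by i+6, so successive shifts are 6, 7, 8, ….
Decoding ypvpoc: y−6=s, p−7=i, v−8=n, p−9=g, o−10=e, c−11=r.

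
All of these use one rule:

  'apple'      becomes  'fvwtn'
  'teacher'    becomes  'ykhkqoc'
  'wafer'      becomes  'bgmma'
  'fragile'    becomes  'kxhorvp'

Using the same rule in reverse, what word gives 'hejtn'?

Each letter shifts forward by (position + 5), i.e. 5, 6, 7, … — the shift grows by one for each successive letter.
Undoing it on hejtn: h−5=c, e−6=y, j−7=c, t−8=l, n−9=e.

cycle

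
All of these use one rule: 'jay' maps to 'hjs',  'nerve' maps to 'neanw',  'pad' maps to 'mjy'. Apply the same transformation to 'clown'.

Read the word backwards and shift each letter +9.
On clown: reverse → nwolc; then shift: n+9=w, w+9=f, o+9=x, l+9=u, c+9=l.

wfxul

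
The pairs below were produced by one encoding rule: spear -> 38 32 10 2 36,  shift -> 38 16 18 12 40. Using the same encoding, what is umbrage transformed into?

s(#19)→38 and p(#16)→32: differences scale by 2, so n = 2·pos + 0. Each letter becomes 2×(its alphabet position, a=1..z=26).
On umbrage: u=21→42, m=13→26, b=2→4, r=18→36, a=1→2, g=7→14, e=5→10.

42 26 4 36 2 14 10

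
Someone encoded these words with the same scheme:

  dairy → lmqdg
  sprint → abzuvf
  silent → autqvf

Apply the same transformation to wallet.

emtxmf

Shifts by position in dairy: pos 0: d→l (+8), pos 1: a→m (+12), pos 2: i→q (+8), pos 3: r→d (+12) — repeating every 2. The shifts repeat in a cycle of length 2: positions 0,1,… shift by +8, +12, then the pattern repeats.
Applying it to wallet: w+8=e, a+12=m, l+8=t, l+12=x, e+8=m, t+12=f.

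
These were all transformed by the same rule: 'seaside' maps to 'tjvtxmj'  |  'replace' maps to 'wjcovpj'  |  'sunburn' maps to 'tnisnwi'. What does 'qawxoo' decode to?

s(18)→t(19) and e(4)→j(9) fit y≡23x+21 (mod 26); the inverse of 23 mod 26 is 17. Treating letters as 0–25, the rule is x ↦ 23x + 21 (mod 26).
Undoing it on qawxoo: q(16)→17·(16−21)≡19=t; a(0)→17·(0−21)≡7=h; w(22)→17·(22−21)≡17=r; x(23)→17·(23−21)≡8=i; o(14)→17·(14−21)≡11=l; o(14)→17·(14−21)≡11=l (all mod 26).

thrill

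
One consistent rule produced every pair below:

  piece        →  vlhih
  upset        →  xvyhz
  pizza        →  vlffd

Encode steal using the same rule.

The shift depends on letter class: consonant p→v is +6, but vowel i→l is +3. Two shifts are in play — +3 for a/e/i/o/u, +6 for every other letter.
On steal: s(cons)+6=y, t(cons)+6=z, e(vowel)+3=h, a(vowel)+3=d, l(cons)+6=r.

yzhdr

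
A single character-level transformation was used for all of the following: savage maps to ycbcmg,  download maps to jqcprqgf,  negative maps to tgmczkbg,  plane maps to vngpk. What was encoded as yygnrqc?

swallow

Shifts by position in savage: pos 0: s→y (+6), pos 1: a→c (+2), pos 2: v→b (+6), pos 3: a→c (+2) — repeating every 2. A repeating key of period 2 is used — shifts +6, +2 over and over.
Reversing it on yygnrqc: y−6=s, y−2=w, g−6=a, n−2=l, r−6=l, q−2=o, c−6=w.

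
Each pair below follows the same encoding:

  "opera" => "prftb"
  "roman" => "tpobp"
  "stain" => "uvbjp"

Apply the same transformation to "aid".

The rule splits by letter class: vowels +1, consonants +2.
Applying it to aid: a(vowel)+1=b, i(vowel)+1=j, d(cons)+2=f.

bjf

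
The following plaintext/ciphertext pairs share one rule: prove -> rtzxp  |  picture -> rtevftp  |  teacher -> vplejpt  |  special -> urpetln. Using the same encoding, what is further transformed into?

The shift depends on letter class: consonant p→r is +2, but vowel o→z is +11. The rule splits by letter class: vowels +11, consonants +2.
On further: f(cons)+2=h, u(vowel)+11=f, r(cons)+2=t, t(cons)+2=v, h(cons)+2=j, e(vowel)+11=p, r(cons)+2=t.

hftvjpt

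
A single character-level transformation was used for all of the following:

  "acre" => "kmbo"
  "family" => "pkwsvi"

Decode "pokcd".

It's a constant shift of +10 (ROT10).
Reversing it on pokcd: p−10=f, o−10=e, k−10=a, c−10=s, d−10=t.

feast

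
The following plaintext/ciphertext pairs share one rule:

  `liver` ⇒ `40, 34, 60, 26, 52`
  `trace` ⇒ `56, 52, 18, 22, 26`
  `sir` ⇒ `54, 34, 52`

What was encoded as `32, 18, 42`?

l(#12)→40 and i(#9)→34: differences scale by 2, so n = 2·pos + 16. The formula is n = 2×(alphabet index, a=1) + 16.
Reversing it on 32, 18, 42: 32→(32−16)÷2=8=h, 18→(18−16)÷2=1=a, 42→(42−16)÷2=13=m.

ham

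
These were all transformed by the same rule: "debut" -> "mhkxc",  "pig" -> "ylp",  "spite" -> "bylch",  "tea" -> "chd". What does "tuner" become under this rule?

The shift depends on letter class: consonant d→m is +9, but vowel e→h is +3. Vowels shift forward by 3 and consonants shift forward by 9.
For tuner: t(cons)+9=c, u(vowel)+3=x, n(cons)+9=w, e(vowel)+3=h, r(cons)+9=a.

cxwha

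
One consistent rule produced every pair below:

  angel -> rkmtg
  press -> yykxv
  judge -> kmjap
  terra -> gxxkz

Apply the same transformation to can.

Two steps: reverse the string, then apply a Caesar shift of +6.
On can: reverse → nac; then shift: n+6=t, a+6=g, c+6=i.

tgi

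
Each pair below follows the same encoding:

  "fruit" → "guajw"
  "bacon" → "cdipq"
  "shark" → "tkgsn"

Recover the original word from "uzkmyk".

twelve

The shifts repeat in a cycle of length 3: positions 0,1,… shift by +1, +3, +6, then the pattern repeats.
Undoing it on uzkmyk: u−1=t, z−3=w, k−6=e, m−1=l, y−3=v, k−6=e.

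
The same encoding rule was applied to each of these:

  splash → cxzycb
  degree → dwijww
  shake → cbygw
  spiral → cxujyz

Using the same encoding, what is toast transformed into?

veycv

s(18)→c(2) and p(15)→x(23) fit y≡19x+24 (mod 26); the inverse of 19 mod 26 is 11. Each letter's alphabet position (a=0..z=25) is mapped through 19·x+24 mod 26 — an affine cipher.
Applying it to toast: t(19)→19·19+24≡21=v; o(14)→19·14+24≡4=e; a(0)→19·0+24≡24=y; s(18)→19·18+24≡2=c; t(19)→19·19+24≡21=v (all mod 26).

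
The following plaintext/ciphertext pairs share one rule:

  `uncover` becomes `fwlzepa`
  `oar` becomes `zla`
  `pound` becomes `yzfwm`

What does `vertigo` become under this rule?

epactpz

The shift depends on letter class: consonant n→w is +9, but vowel u→f is +11. Vowels shift forward by 11 and consonants shift forward by 9.
On vertigo: v(cons)+9=e, e(vowel)+11=p, r(cons)+9=a, t(cons)+9=c, i(vowel)+11=t, g(cons)+9=p, o(vowel)+11=z.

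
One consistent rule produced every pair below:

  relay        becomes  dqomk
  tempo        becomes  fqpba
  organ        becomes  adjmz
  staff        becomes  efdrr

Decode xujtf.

light

Shifts by position in relay: pos 0: r→d (+12), pos 1: e→q (+12), pos 2: l→o (+3), pos 3: a→m (+12), pos 4: y→k (+12) — repeating every 3. It's a Vigenère-style cipher with numeric key [12,12,3]: position i shifts by key[i mod 3].
Reversing it on xujtf: x−12=l, u−12=i, j−3=g, t−12=h, f−12=t.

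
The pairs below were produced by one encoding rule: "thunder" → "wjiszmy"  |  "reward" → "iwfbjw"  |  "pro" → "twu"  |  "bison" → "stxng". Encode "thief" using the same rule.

kjnmy

The output letters match the input read backwards, each shifted +5: thunder reversed is rednuht. Two steps: reverse the string, then apply a Caesar shift of +5.
On thief: reverse → feiht; then shift: f+5=k, e+5=j, i+5=n, h+5=m, t+5=y.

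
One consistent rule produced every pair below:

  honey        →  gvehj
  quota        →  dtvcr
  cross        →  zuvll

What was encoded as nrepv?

h(7)→g(6) and o(14)→v(21) fit y≡17x+17 (mod 26); the inverse of 17 mod 26 is 23. This is an affine cipher: with a=0,…,z=25, each position x becomes (17x+17) mod 26.
Decoding nrepv: n(13)→23·(13−17)≡12=m; r(17)→23·(17−17)≡0=a; e(4)→23·(4−17)≡13=n; p(15)→23·(15−17)≡6=g; v(21)→23·(21−17)≡14=o (all mod 26).

mango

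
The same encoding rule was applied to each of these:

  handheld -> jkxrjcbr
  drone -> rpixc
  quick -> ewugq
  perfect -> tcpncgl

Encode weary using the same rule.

sckpo

h(7)→j(9) and a(0)→k(10) fit y≡11x+10 (mod 26); the inverse of 11 mod 26 is 19. Treating letters as 0–25, the rule is x ↦ 11x + 10 (mod 26).
Applying it to weary: w(22)→11·22+10≡18=s; e(4)→11·4+10≡2=c; a(0)→11·0+10≡10=k; r(17)→11·17+10≡15=p; y(24)→11·24+10≡14=o (all mod 26).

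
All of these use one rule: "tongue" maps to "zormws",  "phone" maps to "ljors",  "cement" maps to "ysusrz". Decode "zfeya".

t(19)→z(25) and o(14)→o(14) fit y≡23x+4 (mod 26); the inverse of 23 mod 26 is 17. This is an affine cipher: with a=0,…,z=25, each position x becomes (23x+4) mod 26.
Undoing it on zfeya: z(25)→17·(25−4)≡19=t; f(5)→17·(5−4)≡17=r; e(4)→17·(4−4)≡0=a; y(24)→17·(24−4)≡2=c; a(0)→17·(0−4)≡10=k (all mod 26).

track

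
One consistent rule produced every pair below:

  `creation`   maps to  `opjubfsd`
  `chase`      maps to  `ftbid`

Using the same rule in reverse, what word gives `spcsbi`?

harbor

The output letters match the input read backwards, each shifted +1: creation reversed is noitaerc. Read the word backwards and shift each letter +1.
Reversing it on spcsbi: shift back: s−1=r, p−1=o, c−1=b, s−1=r, b−1=a, i−1=h → robrah; then reverse → harbor.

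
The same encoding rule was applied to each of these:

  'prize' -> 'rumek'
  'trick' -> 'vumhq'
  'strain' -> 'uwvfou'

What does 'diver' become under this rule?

flzjx

In prize: p→r is +2, r→u is +3, i→m is +4, z→e is +5 — the shift increases by 1 each position. The shift increases by 1 at each position, starting from +2: 2, 3, 4, ….
Applying it to diver: d+2=f, i+3=l, v+4=z, e+5=j, r+6=x.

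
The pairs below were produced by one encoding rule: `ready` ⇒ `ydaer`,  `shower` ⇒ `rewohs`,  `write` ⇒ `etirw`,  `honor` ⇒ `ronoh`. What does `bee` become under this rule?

The output letters match the input read backwards: ready reversed is ydaer. The word is simply reversed.
For bee: reverse → eeb.

eeb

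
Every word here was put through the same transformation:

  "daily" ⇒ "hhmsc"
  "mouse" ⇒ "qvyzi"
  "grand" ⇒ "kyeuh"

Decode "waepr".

stain

Shifts by position in daily: pos 0: d→h (+4), pos 1: a→h (+7), pos 2: i→m (+4), pos 3: l→s (+7) — repeating every 2. The shifts repeat in a cycle of length 2: positions 0,1,… shift by +4, +7, then the pattern repeats.
Undoing it on waepr: w−4=s, a−7=t, e−4=a, p−7=i, r−4=n.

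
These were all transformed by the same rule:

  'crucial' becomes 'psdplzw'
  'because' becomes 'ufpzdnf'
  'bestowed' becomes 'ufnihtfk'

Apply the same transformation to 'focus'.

Treating letters as 0–25, the rule is x ↦ 21x + 25 (mod 26).
On focus: f(5)→21·5+25≡0=a; o(14)→21·14+25≡7=h; c(2)→21·2+25≡15=p; u(20)→21·20+25≡3=d; s(18)→21·18+25≡13=n (all mod 26).

ahpdn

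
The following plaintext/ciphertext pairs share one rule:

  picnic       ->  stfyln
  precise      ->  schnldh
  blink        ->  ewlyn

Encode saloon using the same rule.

vlozry

Shifts by position in picnic: pos 0: p→s (+3), pos 1: i→t (+11), pos 2: c→f (+3), pos 3: n→y (+11) — repeating every 2. It's a Vigenère-style cipher with numeric key [3,11]: position i shifts by key[i mod 2].
For saloon: s+3=v, a+11=l, l+3=o, o+11=z, o+3=r, n+11=y.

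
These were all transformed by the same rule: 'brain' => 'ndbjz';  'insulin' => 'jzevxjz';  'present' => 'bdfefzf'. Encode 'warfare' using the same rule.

ibdrbdf

The rule splits by letter class: vowels +1, consonants +12.
For warfare: w(cons)+12=i, a(vowel)+1=b, r(cons)+12=d, f(cons)+12=r, a(vowel)+1=b, r(cons)+12=d, e(vowel)+1=f.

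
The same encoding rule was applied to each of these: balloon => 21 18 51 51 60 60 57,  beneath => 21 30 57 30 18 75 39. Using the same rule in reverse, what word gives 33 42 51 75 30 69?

The formula is n = 3×(alphabet index, a=1) + 15.
Reversing it on 33 42 51 75 30 69: 33→(33−15)÷3=6=f, 42→(42−15)÷3=9=i, 51→(51−15)÷3=12=l, 75→(75−15)÷3=20=t, 30→(30−15)÷3=5=e, 69→(69−15)÷3=18=r.

filter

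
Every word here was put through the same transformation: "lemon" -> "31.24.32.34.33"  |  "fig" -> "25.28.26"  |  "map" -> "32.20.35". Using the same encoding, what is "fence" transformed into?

Letters become their 1-based position plus 19 (so a→20, b→21, …).
On fence: f=6→25, e=5→24, n=14→33, c=3→22, e=5→24.

25.24.33.22.24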